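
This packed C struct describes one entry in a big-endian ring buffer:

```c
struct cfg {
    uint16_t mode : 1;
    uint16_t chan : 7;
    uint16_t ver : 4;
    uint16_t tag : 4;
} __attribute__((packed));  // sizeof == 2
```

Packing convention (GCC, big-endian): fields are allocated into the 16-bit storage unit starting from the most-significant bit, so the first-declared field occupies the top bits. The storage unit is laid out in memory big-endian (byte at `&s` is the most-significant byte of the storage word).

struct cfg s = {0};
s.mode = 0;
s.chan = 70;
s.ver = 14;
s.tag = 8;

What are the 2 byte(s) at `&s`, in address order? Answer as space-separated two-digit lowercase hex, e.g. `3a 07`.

46 e8

mode:1 = 0 → 0x0 << 15 → word 0x0000
chan:7 = 70 → 0x46 << 8 → word 0x4600
ver:4 = 14 → 0xe << 4 → word 0x46e0
tag:4 = 8 → 0x8 << 0 → word 0x46e8
word = 0x46e8 → big-endian bytes:
  [0]=0x46  [1]=0xe8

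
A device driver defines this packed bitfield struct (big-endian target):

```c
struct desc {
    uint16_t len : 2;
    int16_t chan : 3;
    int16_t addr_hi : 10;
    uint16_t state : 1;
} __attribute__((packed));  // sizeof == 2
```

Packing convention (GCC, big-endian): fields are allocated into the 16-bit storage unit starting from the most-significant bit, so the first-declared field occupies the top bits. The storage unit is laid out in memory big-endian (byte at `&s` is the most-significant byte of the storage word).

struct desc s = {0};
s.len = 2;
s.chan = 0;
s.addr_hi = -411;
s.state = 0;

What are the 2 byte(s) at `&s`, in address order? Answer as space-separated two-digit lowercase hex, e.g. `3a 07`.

[14+:2] len=2 & 0x3 = 0x2; word=0x8000
[11+:3] chan=0 & 0x7 = 0x0; word=0x8000
[1+:10] addr_hi=-411 & 0x3ff = 0x265; word=0x84ca
[0+:1] state=0 & 0x1 = 0x0; word=0x84ca
word = 0x84ca → big-endian bytes:
  [0]=0x84  [1]=0xca

84 ca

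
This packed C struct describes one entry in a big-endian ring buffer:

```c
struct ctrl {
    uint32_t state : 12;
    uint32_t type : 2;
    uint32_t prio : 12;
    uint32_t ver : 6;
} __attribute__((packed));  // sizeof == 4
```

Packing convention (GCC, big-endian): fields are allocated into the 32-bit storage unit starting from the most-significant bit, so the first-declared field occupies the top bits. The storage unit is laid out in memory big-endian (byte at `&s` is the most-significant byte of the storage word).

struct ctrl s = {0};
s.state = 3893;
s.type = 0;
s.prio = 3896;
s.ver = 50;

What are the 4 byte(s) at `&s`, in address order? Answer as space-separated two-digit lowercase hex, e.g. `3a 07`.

f3 53 ce 32

state:12 = 3893 → 0xf35 << 20 → word 0xf3500000
type:2 = 0 → 0x0 << 18 → word 0xf3500000
prio:12 = 3896 → 0xf38 << 6 → word 0xf353ce00
ver:6 = 50 → 0x32 << 0 → word 0xf353ce32
word = 0xf353ce32 → big-endian bytes:
  [0]=0xf3  [1]=0x53  [2]=0xce  [3]=0x32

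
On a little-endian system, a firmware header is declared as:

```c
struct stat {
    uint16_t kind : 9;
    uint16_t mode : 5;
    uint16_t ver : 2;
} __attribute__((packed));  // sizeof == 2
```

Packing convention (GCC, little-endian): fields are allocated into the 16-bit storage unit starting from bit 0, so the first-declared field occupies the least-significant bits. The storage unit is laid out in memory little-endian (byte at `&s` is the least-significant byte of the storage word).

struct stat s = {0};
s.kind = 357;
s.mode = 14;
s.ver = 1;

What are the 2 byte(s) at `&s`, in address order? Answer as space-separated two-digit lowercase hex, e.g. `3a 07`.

kind (9b) val=357 bits=0x165 at bit 0: 0x0165
mode (5b) val=14 bits=0xe at bit 9: 0x1d65
ver (2b) val=1 bits=0x1 at bit 14: 0x5d65
word = 0x5d65 → little-endian bytes:
  [0]=0x65  [1]=0x5d

65 5d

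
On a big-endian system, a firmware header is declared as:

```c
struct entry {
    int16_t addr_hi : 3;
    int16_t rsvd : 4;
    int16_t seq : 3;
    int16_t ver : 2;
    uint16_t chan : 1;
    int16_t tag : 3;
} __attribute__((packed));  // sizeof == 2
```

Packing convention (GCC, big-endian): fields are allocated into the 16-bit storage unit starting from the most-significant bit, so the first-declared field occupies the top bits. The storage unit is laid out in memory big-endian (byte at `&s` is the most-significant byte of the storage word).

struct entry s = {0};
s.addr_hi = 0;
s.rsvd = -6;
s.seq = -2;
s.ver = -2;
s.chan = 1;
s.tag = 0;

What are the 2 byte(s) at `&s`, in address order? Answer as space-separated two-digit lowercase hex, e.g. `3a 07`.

addr_hi (3b) val=0 bits=0x0 at bit 13: 0x0000
rsvd (4b) val=-6 bits=0xa at bit 9: 0x1400
seq (3b) val=-2 bits=0x6 at bit 6: 0x1580
ver (2b) val=-2 bits=0x2 at bit 4: 0x15a0
chan (1b) val=1 bits=0x1 at bit 3: 0x15a8
tag (3b) val=0 bits=0x0 at bit 0: 0x15a8
word = 0x15a8 → big-endian bytes:
  [0]=0x15  [1]=0xa8

15 a8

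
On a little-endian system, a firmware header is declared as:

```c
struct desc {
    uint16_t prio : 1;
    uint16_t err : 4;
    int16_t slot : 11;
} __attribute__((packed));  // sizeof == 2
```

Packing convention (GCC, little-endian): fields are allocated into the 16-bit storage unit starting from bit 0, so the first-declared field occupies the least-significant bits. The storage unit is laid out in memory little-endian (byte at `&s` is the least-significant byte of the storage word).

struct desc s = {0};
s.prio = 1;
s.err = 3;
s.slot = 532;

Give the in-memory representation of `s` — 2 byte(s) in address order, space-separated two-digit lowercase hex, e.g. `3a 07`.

87 42

[0+:1] prio=1 & 0x1 = 0x1; word=0x0001
[1+:4] err=3 & 0xf = 0x3; word=0x0007
[5+:11] slot=532 & 0x7ff = 0x214; word=0x4287
word = 0x4287 → little-endian bytes:
  [0]=0x87  [1]=0x42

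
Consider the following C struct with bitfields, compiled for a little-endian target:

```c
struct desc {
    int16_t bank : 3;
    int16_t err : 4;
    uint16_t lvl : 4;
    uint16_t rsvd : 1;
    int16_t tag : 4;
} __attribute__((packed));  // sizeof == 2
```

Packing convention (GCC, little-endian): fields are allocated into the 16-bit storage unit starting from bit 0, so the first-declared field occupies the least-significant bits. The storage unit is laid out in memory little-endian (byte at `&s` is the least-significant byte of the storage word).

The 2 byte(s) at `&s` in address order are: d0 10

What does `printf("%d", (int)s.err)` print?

[0]=0xd0 [1]=0x10 (little-endian) → word 0x10d0
bank:3 @ bit 0 → (0x10d0>>0)&0x7 = 0x0
err:4 @ bit 3 → (0x10d0>>3)&0xf = 0xa  ←
lvl:4 @ bit 7 → (0x10d0>>7)&0xf = 0x1
rsvd:1 @ bit 11 → (0x10d0>>11)&0x1 = 0x0
tag:4 @ bit 12 → (0x10d0>>12)&0xf = 0x1
err signed 4b, MSB=1: 10 - 16 = -6

-6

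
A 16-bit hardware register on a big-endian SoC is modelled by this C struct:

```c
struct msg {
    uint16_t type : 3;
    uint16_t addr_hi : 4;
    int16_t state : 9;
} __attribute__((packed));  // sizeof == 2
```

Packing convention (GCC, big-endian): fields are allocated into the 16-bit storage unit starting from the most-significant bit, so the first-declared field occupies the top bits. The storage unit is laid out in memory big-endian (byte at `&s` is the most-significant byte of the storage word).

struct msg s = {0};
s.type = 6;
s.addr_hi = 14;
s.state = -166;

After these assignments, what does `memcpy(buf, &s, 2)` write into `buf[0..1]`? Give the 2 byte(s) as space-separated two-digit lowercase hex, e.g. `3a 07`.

type:3 = 6 → 0x6 << 13 → word 0xc000
addr_hi:4 = 14 → 0xe << 9 → word 0xdc00
state:9 = -166 → 0x15a << 0 → word 0xdd5a
word = 0xdd5a → big-endian bytes:
  [0]=0xdd  [1]=0x5a

dd 5a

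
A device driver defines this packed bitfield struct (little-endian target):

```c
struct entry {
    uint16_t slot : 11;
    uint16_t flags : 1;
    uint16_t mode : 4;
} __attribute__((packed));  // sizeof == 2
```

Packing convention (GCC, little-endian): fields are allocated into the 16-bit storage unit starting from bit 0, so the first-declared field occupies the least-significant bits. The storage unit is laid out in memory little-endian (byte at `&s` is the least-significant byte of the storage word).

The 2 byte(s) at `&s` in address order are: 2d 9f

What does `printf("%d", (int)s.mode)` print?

[0]=0x2d [1]=0x9f (little-endian) → word 0x9f2d
slot:11 @ bit 0 → (0x9f2d>>0)&0x7ff = 0x72d
flags:1 @ bit 11 → (0x9f2d>>11)&0x1 = 0x1
mode:4 @ bit 12 → (0x9f2d>>12)&0xf = 0x9  ←

9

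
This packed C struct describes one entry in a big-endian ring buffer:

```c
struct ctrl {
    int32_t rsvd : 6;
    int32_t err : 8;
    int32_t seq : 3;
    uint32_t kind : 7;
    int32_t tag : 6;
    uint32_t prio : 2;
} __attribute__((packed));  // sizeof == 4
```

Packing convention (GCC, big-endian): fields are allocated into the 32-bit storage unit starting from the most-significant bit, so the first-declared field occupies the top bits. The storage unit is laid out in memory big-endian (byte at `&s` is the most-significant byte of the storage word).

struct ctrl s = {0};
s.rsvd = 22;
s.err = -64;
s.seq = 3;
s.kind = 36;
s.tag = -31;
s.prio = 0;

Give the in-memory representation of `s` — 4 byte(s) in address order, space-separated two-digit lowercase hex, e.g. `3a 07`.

5b 01 a4 84

rsvd (6b) val=22 bits=0x16 at bit 26: 0x58000000
err (8b) val=-64 bits=0xc0 at bit 18: 0x5b000000
seq (3b) val=3 bits=0x3 at bit 15: 0x5b018000
kind (7b) val=36 bits=0x24 at bit 8: 0x5b01a400
tag (6b) val=-31 bits=0x21 at bit 2: 0x5b01a484
prio (2b) val=0 bits=0x0 at bit 0: 0x5b01a484
word = 0x5b01a484 → big-endian bytes:
  [0]=0x5b  [1]=0x01  [2]=0xa4  [3]=0x84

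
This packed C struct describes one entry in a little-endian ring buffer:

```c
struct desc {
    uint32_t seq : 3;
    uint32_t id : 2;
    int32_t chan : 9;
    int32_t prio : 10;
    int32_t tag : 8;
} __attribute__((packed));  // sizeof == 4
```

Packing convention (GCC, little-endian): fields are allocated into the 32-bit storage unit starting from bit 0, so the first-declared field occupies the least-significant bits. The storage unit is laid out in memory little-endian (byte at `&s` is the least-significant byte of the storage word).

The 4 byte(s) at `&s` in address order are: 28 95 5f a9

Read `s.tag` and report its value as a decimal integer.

-87

[0]=0x28 [1]=0x95 [2]=0x5f [3]=0xa9 (little-endian) → word 0xa95f9528
seq:3 @ bit 0 → (0xa95f9528>>0)&0x7 = 0x0
id:2 @ bit 3 → (0xa95f9528>>3)&0x3 = 0x1
chan:9 @ bit 5 → (0xa95f9528>>5)&0x1ff = 0xa9
prio:10 @ bit 14 → (0xa95f9528>>14)&0x3ff = 0x17e
tag:8 @ bit 24 → (0xa95f9528>>24)&0xff = 0xa9  ←
tag signed 8b, MSB=1: 169 - 256 = -87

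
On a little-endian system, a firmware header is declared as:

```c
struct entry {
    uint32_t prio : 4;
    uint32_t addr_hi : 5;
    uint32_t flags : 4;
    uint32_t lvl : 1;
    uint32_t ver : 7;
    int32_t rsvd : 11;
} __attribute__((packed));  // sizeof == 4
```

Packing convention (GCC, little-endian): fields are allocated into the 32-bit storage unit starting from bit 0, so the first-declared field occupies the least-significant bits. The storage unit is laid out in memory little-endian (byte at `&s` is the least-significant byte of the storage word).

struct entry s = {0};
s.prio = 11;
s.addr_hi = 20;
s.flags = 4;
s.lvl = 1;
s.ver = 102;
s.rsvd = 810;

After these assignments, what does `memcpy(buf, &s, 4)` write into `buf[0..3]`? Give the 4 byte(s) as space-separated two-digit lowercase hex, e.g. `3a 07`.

prio:4 = 11 → 0xb << 0 → word 0x0000000b
addr_hi:5 = 20 → 0x14 << 4 → word 0x0000014b
flags:4 = 4 → 0x4 << 9 → word 0x0000094b
lvl:1 = 1 → 0x1 << 13 → word 0x0000294b
ver:7 = 102 → 0x66 << 14 → word 0x0019a94b
rsvd:11 = 810 → 0x32a << 21 → word 0x6559a94b
word = 0x6559a94b → little-endian bytes:
  [0]=0x4b  [1]=0xa9  [2]=0x59  [3]=0x65

4b a9 59 65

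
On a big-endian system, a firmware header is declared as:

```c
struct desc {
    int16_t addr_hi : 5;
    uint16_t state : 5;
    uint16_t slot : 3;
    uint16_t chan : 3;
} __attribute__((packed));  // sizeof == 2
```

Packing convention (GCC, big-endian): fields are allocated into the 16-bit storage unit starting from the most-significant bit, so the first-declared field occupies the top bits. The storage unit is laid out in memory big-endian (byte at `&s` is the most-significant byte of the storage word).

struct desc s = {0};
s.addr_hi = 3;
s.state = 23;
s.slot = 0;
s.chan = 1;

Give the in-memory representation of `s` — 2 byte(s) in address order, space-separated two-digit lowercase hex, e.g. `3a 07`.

addr_hi:5 = 3 → 0x3 << 11 → word 0x1800
state:5 = 23 → 0x17 << 6 → word 0x1dc0
slot:3 = 0 → 0x0 << 3 → word 0x1dc0
chan:3 = 1 → 0x1 << 0 → word 0x1dc1
word = 0x1dc1 → big-endian bytes:
  [0]=0x1d  [1]=0xc1

1d c1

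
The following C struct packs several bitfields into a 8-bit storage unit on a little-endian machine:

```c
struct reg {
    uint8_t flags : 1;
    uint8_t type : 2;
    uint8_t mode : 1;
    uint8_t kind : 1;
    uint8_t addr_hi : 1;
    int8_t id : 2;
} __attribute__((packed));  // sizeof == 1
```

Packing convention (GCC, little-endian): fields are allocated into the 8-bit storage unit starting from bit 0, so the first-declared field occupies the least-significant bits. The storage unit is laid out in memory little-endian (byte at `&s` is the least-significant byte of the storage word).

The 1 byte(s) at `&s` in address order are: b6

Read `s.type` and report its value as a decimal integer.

[0]=0xb6 (little-endian) → word 0xb6
flags:1 @ bit 0 → (0xb6>>0)&0x1 = 0x0
type:2 @ bit 1 → (0xb6>>1)&0x3 = 0x3  ←
mode:1 @ bit 3 → (0xb6>>3)&0x1 = 0x0
kind:1 @ bit 4 → (0xb6>>4)&0x1 = 0x1
addr_hi:1 @ bit 5 → (0xb6>>5)&0x1 = 0x1
id:2 @ bit 6 → (0xb6>>6)&0x3 = 0x2

3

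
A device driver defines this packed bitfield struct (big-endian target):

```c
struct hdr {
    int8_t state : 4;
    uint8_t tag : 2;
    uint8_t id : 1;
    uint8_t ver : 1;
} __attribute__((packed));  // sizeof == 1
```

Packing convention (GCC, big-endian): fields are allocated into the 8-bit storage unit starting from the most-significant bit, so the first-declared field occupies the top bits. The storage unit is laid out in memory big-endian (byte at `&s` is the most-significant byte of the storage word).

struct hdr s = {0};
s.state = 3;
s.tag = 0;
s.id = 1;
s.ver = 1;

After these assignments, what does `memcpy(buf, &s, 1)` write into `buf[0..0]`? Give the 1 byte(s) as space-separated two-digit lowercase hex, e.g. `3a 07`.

state (4b) val=3 bits=0x3 at bit 4: 0x30
tag (2b) val=0 bits=0x0 at bit 2: 0x30
id (1b) val=1 bits=0x1 at bit 1: 0x32
ver (1b) val=1 bits=0x1 at bit 0: 0x33
word = 0x33 → big-endian bytes:
  [0]=0x33

33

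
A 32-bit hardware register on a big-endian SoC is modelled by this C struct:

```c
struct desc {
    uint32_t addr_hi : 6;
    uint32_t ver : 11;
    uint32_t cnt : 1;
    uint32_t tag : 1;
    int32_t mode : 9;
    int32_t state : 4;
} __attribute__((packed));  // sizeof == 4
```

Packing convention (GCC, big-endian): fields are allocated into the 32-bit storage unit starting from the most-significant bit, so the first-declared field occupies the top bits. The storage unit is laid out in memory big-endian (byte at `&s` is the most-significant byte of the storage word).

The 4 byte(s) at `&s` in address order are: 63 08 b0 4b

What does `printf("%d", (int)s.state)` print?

[0]=0x63 [1]=0x08 [2]=0xb0 [3]=0x4b (big-endian) → word 0x6308b04b
addr_hi [26+:6] = (word>>26) & 0x3f = 24
ver [15+:11] = (word>>15) & 0x7ff = 1553
cnt [14+:1] = (word>>14) & 0x1 = 0
tag [13+:1] = (word>>13) & 0x1 = 1
mode [4+:9] = (word>>4) & 0x1ff = 260
state [0+:4] = (word>>0) & 0xf = 11  ←
state signed 4b, MSB=1: 11 - 16 = -5

-5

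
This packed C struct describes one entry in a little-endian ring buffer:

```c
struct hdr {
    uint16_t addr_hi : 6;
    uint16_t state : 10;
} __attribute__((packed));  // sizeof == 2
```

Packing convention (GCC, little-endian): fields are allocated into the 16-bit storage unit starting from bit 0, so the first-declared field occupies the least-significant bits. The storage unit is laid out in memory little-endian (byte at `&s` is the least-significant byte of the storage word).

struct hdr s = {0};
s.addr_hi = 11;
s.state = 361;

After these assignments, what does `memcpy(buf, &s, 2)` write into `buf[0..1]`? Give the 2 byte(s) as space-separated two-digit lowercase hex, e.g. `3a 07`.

addr_hi (6b) val=11 bits=0xb at bit 0: 0x000b
state (10b) val=361 bits=0x169 at bit 6: 0x5a4b
word = 0x5a4b → little-endian bytes:
  [0]=0x4b  [1]=0x5a

4b 5a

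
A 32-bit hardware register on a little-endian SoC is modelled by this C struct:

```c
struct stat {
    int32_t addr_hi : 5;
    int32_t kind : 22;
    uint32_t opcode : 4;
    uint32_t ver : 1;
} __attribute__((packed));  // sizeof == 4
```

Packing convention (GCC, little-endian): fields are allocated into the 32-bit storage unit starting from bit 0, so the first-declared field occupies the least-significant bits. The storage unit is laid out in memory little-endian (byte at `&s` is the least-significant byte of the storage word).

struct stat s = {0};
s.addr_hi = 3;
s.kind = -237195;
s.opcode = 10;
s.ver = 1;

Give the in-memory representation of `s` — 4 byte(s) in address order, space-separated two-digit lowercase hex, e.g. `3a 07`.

addr_hi (5b) val=3 bits=0x3 at bit 0: 0x00000003
kind (22b) val=-237195 bits=0x3c6175 at bit 5: 0x078c2ea3
opcode (4b) val=10 bits=0xa at bit 27: 0x578c2ea3
ver (1b) val=1 bits=0x1 at bit 31: 0xd78c2ea3
word = 0xd78c2ea3 → little-endian bytes:
  [0]=0xa3  [1]=0x2e  [2]=0x8c  [3]=0xd7

a3 2e 8c d7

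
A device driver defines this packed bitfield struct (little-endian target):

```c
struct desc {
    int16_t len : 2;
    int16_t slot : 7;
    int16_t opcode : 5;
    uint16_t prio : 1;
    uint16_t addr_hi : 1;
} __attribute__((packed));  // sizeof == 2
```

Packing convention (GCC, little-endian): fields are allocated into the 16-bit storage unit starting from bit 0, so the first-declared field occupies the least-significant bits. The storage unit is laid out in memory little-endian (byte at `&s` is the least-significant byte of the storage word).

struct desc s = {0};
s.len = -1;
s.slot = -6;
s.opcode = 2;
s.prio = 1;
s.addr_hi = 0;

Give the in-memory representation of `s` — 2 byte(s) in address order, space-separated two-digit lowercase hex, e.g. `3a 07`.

len (2b) val=-1 bits=0x3 at bit 0: 0x0003
slot (7b) val=-6 bits=0x7a at bit 2: 0x01eb
opcode (5b) val=2 bits=0x2 at bit 9: 0x05eb
prio (1b) val=1 bits=0x1 at bit 14: 0x45eb
addr_hi (1b) val=0 bits=0x0 at bit 15: 0x45eb
word = 0x45eb → little-endian bytes:
  [0]=0xeb  [1]=0x45

eb 45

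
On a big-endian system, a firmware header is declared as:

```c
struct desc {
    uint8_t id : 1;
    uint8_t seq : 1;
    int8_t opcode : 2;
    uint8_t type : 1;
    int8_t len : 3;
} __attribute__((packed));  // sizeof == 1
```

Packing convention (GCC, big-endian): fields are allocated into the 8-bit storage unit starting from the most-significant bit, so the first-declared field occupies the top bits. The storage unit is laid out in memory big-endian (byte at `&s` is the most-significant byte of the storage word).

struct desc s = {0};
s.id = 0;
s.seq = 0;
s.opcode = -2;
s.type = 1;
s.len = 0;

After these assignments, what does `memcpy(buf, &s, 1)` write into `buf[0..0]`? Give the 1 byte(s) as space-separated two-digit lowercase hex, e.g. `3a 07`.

28

id (1b) val=0 bits=0x0 at bit 7: 0x00
seq (1b) val=0 bits=0x0 at bit 6: 0x00
opcode (2b) val=-2 bits=0x2 at bit 4: 0x20
type (1b) val=1 bits=0x1 at bit 3: 0x28
len (3b) val=0 bits=0x0 at bit 0: 0x28
word = 0x28 → big-endian bytes:
  [0]=0x28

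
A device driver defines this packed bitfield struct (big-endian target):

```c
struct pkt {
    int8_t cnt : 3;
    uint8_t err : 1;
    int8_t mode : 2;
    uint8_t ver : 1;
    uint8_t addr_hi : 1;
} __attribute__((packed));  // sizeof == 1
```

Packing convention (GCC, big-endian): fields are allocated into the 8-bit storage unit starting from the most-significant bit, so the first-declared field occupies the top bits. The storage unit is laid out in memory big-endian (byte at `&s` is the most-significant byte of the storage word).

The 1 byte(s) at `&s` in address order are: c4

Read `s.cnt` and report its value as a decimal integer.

-2

[0]=0xc4 (big-endian) → word 0xc4
cnt [5+:3] = (word>>5) & 0x7 = 6  ←
err [4+:1] = (word>>4) & 0x1 = 0
mode [2+:2] = (word>>2) & 0x3 = 1
ver [1+:1] = (word>>1) & 0x1 = 0
addr_hi [0+:1] = (word>>0) & 0x1 = 0
cnt signed 3b, MSB=1: 6 - 8 = -2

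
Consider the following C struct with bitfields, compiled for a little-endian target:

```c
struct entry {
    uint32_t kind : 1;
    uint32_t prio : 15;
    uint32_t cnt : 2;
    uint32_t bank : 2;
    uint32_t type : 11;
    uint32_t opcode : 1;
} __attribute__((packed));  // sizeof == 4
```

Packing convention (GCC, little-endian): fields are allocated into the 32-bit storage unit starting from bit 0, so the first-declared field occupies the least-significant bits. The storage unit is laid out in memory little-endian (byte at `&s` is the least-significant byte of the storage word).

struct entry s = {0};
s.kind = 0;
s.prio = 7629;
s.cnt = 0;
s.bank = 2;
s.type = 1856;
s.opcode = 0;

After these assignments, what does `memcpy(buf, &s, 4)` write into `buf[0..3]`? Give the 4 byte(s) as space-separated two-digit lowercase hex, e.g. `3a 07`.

9a 3b 08 74

kind (1b) val=0 bits=0x0 at bit 0: 0x00000000
prio (15b) val=7629 bits=0x1dcd at bit 1: 0x00003b9a
cnt (2b) val=0 bits=0x0 at bit 16: 0x00003b9a
bank (2b) val=2 bits=0x2 at bit 18: 0x00083b9a
type (11b) val=1856 bits=0x740 at bit 20: 0x74083b9a
opcode (1b) val=0 bits=0x0 at bit 31: 0x74083b9a
word = 0x74083b9a → little-endian bytes:
  [0]=0x9a  [1]=0x3b  [2]=0x08  [3]=0x74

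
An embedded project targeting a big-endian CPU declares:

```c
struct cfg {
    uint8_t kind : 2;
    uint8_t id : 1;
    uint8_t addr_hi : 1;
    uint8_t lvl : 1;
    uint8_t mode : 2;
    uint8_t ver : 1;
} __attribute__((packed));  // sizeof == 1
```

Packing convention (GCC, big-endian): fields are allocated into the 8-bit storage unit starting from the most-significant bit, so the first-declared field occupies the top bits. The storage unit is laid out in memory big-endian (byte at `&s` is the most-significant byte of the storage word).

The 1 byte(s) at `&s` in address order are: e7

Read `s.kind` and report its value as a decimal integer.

[0]=0xe7 (big-endian) → word 0xe7
kind:2 @ bit 6 → (0xe7>>6)&0x3 = 0x3  ←
id:1 @ bit 5 → (0xe7>>5)&0x1 = 0x1
addr_hi:1 @ bit 4 → (0xe7>>4)&0x1 = 0x0
lvl:1 @ bit 3 → (0xe7>>3)&0x1 = 0x0
mode:2 @ bit 1 → (0xe7>>1)&0x3 = 0x3
ver:1 @ bit 0 → (0xe7>>0)&0x1 = 0x1

3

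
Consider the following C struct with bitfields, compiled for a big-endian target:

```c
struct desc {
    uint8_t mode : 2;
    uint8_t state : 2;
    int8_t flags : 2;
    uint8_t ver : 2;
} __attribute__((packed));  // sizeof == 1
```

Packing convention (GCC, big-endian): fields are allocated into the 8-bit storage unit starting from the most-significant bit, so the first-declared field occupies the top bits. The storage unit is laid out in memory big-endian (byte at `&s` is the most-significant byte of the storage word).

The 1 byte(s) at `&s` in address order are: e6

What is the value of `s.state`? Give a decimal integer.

2

[0]=0xe6 (big-endian) → word 0xe6
mode:2 @ bit 6 → (0xe6>>6)&0x3 = 0x3
state:2 @ bit 4 → (0xe6>>4)&0x3 = 0x2  ←
flags:2 @ bit 2 → (0xe6>>2)&0x3 = 0x1
ver:2 @ bit 0 → (0xe6>>0)&0x3 = 0x2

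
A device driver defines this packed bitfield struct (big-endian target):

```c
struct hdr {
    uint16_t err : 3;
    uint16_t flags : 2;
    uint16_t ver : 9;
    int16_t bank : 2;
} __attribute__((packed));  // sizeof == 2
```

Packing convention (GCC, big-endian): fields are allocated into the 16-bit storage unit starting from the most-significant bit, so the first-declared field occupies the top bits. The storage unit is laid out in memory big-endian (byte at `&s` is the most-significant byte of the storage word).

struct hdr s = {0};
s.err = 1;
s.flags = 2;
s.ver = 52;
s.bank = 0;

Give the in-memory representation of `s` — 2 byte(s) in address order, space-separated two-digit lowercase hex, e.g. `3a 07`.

[13+:3] err=1 & 0x7 = 0x1; word=0x2000
[11+:2] flags=2 & 0x3 = 0x2; word=0x3000
[2+:9] ver=52 & 0x1ff = 0x34; word=0x30d0
[0+:2] bank=0 & 0x3 = 0x0; word=0x30d0
word = 0x30d0 → big-endian bytes:
  [0]=0x30  [1]=0xd0

30 d0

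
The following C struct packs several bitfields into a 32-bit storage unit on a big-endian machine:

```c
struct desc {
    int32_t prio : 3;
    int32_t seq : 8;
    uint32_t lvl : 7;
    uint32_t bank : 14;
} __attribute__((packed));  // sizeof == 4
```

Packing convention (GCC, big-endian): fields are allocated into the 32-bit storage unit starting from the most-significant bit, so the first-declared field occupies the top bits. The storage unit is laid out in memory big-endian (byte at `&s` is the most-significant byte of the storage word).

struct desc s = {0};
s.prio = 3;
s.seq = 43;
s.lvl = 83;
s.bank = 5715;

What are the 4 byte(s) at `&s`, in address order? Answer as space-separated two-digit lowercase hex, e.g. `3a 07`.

65 74 d6 53

prio (3b) val=3 bits=0x3 at bit 29: 0x60000000
seq (8b) val=43 bits=0x2b at bit 21: 0x65600000
lvl (7b) val=83 bits=0x53 at bit 14: 0x6574c000
bank (14b) val=5715 bits=0x1653 at bit 0: 0x6574d653
word = 0x6574d653 → big-endian bytes:
  [0]=0x65  [1]=0x74  [2]=0xd6  [3]=0x53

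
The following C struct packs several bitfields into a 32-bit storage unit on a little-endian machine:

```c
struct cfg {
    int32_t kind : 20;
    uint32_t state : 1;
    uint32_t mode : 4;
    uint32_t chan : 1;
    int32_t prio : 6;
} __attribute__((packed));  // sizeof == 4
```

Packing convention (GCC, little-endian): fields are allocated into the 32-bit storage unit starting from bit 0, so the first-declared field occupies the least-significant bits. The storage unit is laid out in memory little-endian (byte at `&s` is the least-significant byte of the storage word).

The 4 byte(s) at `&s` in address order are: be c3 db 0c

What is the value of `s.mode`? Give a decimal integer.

[0]=0xbe [1]=0xc3 [2]=0xdb [3]=0x0c (little-endian) → word 0x0cdbc3be
kind [0+:20] = (word>>0) & 0xfffff = 771006
state [20+:1] = (word>>20) & 0x1 = 1
mode [21+:4] = (word>>21) & 0xf = 6  ←
chan [25+:1] = (word>>25) & 0x1 = 0
prio [26+:6] = (word>>26) & 0x3f = 3

6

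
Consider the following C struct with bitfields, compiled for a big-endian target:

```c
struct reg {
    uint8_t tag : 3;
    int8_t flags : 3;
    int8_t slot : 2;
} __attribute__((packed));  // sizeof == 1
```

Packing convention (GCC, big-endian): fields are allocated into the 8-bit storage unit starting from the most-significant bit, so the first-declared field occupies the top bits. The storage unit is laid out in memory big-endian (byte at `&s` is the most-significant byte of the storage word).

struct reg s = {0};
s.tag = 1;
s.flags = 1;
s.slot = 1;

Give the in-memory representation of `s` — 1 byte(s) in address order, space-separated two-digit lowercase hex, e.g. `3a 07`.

[5+:3] tag=1 & 0x7 = 0x1; word=0x20
[2+:3] flags=1 & 0x7 = 0x1; word=0x24
[0+:2] slot=1 & 0x3 = 0x1; word=0x25
word = 0x25 → big-endian bytes:
  [0]=0x25

25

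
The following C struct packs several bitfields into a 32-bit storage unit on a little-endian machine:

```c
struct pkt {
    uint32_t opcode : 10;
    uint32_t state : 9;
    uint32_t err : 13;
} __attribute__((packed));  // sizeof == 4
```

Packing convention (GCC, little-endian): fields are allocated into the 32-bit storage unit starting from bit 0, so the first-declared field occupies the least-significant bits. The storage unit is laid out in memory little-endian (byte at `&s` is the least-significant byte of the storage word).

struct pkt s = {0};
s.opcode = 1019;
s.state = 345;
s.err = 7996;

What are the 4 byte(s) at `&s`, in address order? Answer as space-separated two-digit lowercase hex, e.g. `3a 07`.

opcode (10b) val=1019 bits=0x3fb at bit 0: 0x000003fb
state (9b) val=345 bits=0x159 at bit 10: 0x000567fb
err (13b) val=7996 bits=0x1f3c at bit 19: 0xf9e567fb
word = 0xf9e567fb → little-endian bytes:
  [0]=0xfb  [1]=0x67  [2]=0xe5  [3]=0xf9

fb 67 e5 f9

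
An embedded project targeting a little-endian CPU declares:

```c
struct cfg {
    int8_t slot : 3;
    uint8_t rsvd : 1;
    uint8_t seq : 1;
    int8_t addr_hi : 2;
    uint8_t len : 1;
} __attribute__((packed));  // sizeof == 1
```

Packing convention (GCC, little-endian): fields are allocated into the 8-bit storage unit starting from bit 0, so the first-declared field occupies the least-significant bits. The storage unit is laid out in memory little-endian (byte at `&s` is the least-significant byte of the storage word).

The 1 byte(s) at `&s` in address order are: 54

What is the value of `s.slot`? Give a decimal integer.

[0]=0x54 (little-endian) → word 0x54
slot [0+:3] = (word>>0) & 0x7 = 4  ←
rsvd [3+:1] = (word>>3) & 0x1 = 0
seq [4+:1] = (word>>4) & 0x1 = 1
addr_hi [5+:2] = (word>>5) & 0x3 = 2
len [7+:1] = (word>>7) & 0x1 = 0
slot signed 3b, MSB=1: 4 - 8 = -4

-4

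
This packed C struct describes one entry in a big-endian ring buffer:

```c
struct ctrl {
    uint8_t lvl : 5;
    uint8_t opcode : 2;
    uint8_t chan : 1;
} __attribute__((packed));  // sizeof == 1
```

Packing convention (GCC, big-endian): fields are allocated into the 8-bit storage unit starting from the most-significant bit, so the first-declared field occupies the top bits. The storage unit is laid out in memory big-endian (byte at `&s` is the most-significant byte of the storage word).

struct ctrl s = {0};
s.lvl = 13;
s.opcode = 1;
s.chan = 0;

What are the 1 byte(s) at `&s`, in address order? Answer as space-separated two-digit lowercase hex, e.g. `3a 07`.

lvl:5 = 13 → 0xd << 3 → word 0x68
opcode:2 = 1 → 0x1 << 1 → word 0x6a
chan:1 = 0 → 0x0 << 0 → word 0x6a
word = 0x6a → big-endian bytes:
  [0]=0x6a

6a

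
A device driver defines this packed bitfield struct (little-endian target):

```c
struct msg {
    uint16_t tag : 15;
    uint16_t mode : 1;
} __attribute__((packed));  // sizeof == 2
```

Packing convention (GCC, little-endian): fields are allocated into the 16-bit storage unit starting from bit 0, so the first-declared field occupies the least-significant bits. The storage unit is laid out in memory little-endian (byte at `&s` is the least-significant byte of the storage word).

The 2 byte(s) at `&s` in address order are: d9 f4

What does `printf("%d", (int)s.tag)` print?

[0]=0xd9 [1]=0xf4 (little-endian) → word 0xf4d9
tag:15 @ bit 0 → (0xf4d9>>0)&0x7fff = 0x74d9  ←
mode:1 @ bit 15 → (0xf4d9>>15)&0x1 = 0x1

29913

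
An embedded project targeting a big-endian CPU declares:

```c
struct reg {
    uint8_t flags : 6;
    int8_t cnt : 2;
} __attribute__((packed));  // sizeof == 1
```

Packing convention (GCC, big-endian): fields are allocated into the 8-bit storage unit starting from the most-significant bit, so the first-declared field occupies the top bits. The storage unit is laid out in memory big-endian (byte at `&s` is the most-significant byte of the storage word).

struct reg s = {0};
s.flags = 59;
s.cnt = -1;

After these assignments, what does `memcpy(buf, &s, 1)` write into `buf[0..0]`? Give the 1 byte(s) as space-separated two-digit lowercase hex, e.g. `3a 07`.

[2+:6] flags=59 & 0x3f = 0x3b; word=0xec
[0+:2] cnt=-1 & 0x3 = 0x3; word=0xef
word = 0xef → big-endian bytes:
  [0]=0xef

ef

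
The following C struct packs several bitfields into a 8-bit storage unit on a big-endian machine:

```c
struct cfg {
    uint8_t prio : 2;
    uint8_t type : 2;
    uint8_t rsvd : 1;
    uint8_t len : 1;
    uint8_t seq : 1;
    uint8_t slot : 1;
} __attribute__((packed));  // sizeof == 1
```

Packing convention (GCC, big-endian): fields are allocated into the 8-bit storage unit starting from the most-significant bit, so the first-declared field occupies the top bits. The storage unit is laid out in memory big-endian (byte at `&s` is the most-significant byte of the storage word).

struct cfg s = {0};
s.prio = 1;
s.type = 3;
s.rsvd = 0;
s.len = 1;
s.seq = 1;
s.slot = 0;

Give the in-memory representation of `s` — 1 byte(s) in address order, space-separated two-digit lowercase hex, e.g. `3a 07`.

76

[6+:2] prio=1 & 0x3 = 0x1; word=0x40
[4+:2] type=3 & 0x3 = 0x3; word=0x70
[3+:1] rsvd=0 & 0x1 = 0x0; word=0x70
[2+:1] len=1 & 0x1 = 0x1; word=0x74
[1+:1] seq=1 & 0x1 = 0x1; word=0x76
[0+:1] slot=0 & 0x1 = 0x0; word=0x76
word = 0x76 → big-endian bytes:
  [0]=0x76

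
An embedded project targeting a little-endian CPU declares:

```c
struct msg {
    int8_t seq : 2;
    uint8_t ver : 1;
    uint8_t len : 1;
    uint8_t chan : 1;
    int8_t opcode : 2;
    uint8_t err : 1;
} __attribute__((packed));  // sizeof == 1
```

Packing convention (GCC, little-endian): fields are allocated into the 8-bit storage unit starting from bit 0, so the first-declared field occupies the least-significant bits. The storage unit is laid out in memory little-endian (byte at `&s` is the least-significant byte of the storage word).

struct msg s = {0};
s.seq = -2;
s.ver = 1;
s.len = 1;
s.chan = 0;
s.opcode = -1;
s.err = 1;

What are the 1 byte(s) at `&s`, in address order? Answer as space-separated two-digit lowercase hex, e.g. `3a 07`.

ee

seq (2b) val=-2 bits=0x2 at bit 0: 0x02
ver (1b) val=1 bits=0x1 at bit 2: 0x06
len (1b) val=1 bits=0x1 at bit 3: 0x0e
chan (1b) val=0 bits=0x0 at bit 4: 0x0e
opcode (2b) val=-1 bits=0x3 at bit 5: 0x6e
err (1b) val=1 bits=0x1 at bit 7: 0xee
word = 0xee → little-endian bytes:
  [0]=0xee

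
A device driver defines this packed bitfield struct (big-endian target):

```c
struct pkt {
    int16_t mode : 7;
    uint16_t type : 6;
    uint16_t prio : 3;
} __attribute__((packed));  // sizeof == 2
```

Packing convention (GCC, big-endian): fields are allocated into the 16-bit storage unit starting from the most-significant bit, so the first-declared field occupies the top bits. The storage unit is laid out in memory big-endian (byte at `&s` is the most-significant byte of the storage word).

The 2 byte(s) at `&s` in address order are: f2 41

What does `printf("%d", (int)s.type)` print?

8

[0]=0xf2 [1]=0x41 (big-endian) → word 0xf241
mode:7 @ bit 9 → (0xf241>>9)&0x7f = 0x79
type:6 @ bit 3 → (0xf241>>3)&0x3f = 0x8  ←
prio:3 @ bit 0 → (0xf241>>0)&0x7 = 0x1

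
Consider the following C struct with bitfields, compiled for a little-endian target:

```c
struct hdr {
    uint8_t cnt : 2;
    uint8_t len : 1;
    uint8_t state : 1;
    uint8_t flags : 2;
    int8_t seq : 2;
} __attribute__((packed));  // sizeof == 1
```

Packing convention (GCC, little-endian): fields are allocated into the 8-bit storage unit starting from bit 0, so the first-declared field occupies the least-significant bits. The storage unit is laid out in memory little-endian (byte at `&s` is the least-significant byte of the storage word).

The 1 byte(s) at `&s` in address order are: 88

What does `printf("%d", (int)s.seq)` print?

-2

[0]=0x88 (little-endian) → word 0x88
cnt:2 @ bit 0 → (0x88>>0)&0x3 = 0x0
len:1 @ bit 2 → (0x88>>2)&0x1 = 0x0
state:1 @ bit 3 → (0x88>>3)&0x1 = 0x1
flags:2 @ bit 4 → (0x88>>4)&0x3 = 0x0
seq:2 @ bit 6 → (0x88>>6)&0x3 = 0x2  ←
seq signed 2b, MSB=1: 2 - 4 = -2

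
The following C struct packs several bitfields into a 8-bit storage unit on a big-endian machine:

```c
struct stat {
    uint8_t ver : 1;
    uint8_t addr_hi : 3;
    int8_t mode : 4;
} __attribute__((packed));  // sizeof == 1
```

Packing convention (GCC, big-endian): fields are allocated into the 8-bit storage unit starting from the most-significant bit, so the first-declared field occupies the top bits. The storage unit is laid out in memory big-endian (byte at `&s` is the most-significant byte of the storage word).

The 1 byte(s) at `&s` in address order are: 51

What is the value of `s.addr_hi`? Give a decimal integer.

[0]=0x51 (big-endian) → word 0x51
ver [7+:1] = (word>>7) & 0x1 = 0
addr_hi [4+:3] = (word>>4) & 0x7 = 5  ←
mode [0+:4] = (word>>0) & 0xf = 1

5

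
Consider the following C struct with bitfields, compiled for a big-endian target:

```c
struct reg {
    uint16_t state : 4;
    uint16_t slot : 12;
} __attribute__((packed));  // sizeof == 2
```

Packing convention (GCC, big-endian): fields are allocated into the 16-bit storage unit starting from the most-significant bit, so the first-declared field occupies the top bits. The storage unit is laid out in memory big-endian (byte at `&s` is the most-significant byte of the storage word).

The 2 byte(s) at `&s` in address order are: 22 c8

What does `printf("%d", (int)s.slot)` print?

[0]=0x22 [1]=0xc8 (big-endian) → word 0x22c8
state [12+:4] = (word>>12) & 0xf = 2
slot [0+:12] = (word>>0) & 0xfff = 712  ←

712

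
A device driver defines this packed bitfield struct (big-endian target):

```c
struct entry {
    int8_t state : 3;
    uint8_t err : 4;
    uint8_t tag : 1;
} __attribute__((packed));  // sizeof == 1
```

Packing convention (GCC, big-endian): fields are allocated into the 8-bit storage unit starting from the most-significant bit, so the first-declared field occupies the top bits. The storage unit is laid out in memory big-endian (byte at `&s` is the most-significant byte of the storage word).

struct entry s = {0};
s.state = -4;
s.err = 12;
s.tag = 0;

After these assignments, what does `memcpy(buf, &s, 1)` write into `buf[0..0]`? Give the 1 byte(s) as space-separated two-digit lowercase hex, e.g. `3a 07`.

state:3 = -4 → 0x4 << 5 → word 0x80
err:4 = 12 → 0xc << 1 → word 0x98
tag:1 = 0 → 0x0 << 0 → word 0x98
word = 0x98 → big-endian bytes:
  [0]=0x98

98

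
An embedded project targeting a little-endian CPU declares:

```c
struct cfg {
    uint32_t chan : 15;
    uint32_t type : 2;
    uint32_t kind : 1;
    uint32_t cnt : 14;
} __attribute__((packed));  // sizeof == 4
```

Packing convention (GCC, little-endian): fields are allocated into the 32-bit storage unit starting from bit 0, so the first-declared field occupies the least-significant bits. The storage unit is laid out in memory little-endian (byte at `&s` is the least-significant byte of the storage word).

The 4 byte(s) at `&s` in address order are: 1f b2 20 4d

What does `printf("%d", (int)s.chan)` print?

12831

[0]=0x1f [1]=0xb2 [2]=0x20 [3]=0x4d (little-endian) → word 0x4d20b21f
chan:15 @ bit 0 → (0x4d20b21f>>0)&0x7fff = 0x321f  ←
type:2 @ bit 15 → (0x4d20b21f>>15)&0x3 = 0x1
kind:1 @ bit 17 → (0x4d20b21f>>17)&0x1 = 0x0
cnt:14 @ bit 18 → (0x4d20b21f>>18)&0x3fff = 0x1348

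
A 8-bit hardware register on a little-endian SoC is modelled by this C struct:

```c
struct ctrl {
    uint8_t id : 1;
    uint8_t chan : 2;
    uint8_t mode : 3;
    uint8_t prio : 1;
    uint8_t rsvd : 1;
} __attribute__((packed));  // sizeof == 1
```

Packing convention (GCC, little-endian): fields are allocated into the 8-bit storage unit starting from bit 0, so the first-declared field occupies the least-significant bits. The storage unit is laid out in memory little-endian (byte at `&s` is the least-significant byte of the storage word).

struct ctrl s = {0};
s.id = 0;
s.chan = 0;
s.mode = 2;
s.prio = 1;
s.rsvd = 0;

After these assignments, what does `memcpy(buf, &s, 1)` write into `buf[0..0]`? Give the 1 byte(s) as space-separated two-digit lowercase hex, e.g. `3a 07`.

id:1 = 0 → 0x0 << 0 → word 0x00
chan:2 = 0 → 0x0 << 1 → word 0x00
mode:3 = 2 → 0x2 << 3 → word 0x10
prio:1 = 1 → 0x1 << 6 → word 0x50
rsvd:1 = 0 → 0x0 << 7 → word 0x50
word = 0x50 → little-endian bytes:
  [0]=0x50

50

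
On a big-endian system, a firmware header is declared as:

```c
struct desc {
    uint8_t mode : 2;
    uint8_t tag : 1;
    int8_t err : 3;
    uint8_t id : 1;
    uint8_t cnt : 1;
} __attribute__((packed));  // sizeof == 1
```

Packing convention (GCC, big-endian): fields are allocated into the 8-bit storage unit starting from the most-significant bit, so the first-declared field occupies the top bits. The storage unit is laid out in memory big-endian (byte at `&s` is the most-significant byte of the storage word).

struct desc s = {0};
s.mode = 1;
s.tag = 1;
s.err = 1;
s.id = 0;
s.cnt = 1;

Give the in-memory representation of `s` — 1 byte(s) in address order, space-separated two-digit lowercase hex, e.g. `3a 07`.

65

mode (2b) val=1 bits=0x1 at bit 6: 0x40
tag (1b) val=1 bits=0x1 at bit 5: 0x60
err (3b) val=1 bits=0x1 at bit 2: 0x64
id (1b) val=0 bits=0x0 at bit 1: 0x64
cnt (1b) val=1 bits=0x1 at bit 0: 0x65
word = 0x65 → big-endian bytes:
  [0]=0x65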